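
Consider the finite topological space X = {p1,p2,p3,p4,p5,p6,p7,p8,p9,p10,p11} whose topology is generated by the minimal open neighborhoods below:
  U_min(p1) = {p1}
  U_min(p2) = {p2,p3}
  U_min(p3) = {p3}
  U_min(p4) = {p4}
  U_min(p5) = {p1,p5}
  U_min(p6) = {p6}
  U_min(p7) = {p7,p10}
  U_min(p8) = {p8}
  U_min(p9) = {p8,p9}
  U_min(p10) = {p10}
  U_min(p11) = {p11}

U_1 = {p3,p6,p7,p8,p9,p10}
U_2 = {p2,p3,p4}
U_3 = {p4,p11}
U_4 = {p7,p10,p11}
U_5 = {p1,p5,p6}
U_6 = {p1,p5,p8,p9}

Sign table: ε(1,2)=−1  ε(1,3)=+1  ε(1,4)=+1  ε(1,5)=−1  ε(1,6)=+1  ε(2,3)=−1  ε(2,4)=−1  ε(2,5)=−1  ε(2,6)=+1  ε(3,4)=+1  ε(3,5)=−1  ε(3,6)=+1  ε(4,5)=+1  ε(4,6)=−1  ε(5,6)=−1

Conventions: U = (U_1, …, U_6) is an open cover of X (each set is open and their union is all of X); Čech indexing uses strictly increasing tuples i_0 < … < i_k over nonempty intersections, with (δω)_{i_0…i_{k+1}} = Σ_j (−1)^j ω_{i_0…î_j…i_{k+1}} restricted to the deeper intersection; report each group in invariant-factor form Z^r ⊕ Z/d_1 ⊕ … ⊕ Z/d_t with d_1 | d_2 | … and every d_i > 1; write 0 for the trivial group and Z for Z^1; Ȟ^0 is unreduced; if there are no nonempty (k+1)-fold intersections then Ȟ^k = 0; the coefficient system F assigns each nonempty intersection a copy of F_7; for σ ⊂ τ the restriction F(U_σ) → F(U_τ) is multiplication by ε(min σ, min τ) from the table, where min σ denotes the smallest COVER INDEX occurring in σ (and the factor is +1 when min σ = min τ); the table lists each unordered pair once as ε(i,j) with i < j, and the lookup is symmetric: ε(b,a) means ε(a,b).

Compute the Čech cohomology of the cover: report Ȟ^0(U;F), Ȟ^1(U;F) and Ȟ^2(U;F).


Ȟ^0 = Z/7, Ȟ^1 = Z/7 ⊕ Z/7 and Ȟ^2 = 0

nerve simplices:
  U12={p3} U14={p7,p10} U15={p6} U16={p8,p9} U23={p4} U34={p11} U56={p1,p5}
C dims 6,7; δ0: rk_F7 5
degree 0: 6−5−0 = 1 → Ȟ^0 ≅ Z/7
degree 1: 7−0−5 = 2 → Ȟ^1 ≅ Z/7 ⊕ Z/7
degree 2: 0−0−0 = 0 → Ȟ^2 ≅ 0


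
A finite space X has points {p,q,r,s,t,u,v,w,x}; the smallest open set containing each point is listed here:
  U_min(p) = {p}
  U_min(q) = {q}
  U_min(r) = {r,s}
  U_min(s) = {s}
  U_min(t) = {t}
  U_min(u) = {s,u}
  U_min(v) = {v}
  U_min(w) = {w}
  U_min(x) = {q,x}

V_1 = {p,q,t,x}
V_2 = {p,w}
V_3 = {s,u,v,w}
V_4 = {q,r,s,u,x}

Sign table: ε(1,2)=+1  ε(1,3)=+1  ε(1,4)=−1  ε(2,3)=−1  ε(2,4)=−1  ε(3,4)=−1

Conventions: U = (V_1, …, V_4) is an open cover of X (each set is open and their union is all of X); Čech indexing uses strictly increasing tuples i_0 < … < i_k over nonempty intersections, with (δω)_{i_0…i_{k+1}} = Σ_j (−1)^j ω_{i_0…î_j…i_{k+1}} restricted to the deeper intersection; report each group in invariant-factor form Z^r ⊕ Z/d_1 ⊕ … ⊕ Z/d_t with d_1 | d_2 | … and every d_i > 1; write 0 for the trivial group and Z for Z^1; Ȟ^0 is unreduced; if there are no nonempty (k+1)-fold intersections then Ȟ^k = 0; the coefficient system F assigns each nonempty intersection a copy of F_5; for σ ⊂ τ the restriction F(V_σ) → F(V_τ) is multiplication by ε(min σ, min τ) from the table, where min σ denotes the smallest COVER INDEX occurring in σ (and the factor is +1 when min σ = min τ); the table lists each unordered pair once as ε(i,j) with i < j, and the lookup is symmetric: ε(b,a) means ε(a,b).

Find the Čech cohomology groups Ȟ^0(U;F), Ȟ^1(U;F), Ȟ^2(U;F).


Ȟ^0 ≅ 0; Ȟ^1 ≅ 0; Ȟ^2 ≅ 0

nonempty overlaps:
  V12={p} V14={q,x} V23={w} V34={s,u}
C dims 4,4; δ0: rk_F5 4
degree 0: 4−4−0 = 0 → Ȟ^0 ≅ 0
degree 1: 4−0−4 = 0 → Ȟ^1 ≅ 0
degree 2: 0−0−0 = 0 → Ȟ^2 ≅ 0


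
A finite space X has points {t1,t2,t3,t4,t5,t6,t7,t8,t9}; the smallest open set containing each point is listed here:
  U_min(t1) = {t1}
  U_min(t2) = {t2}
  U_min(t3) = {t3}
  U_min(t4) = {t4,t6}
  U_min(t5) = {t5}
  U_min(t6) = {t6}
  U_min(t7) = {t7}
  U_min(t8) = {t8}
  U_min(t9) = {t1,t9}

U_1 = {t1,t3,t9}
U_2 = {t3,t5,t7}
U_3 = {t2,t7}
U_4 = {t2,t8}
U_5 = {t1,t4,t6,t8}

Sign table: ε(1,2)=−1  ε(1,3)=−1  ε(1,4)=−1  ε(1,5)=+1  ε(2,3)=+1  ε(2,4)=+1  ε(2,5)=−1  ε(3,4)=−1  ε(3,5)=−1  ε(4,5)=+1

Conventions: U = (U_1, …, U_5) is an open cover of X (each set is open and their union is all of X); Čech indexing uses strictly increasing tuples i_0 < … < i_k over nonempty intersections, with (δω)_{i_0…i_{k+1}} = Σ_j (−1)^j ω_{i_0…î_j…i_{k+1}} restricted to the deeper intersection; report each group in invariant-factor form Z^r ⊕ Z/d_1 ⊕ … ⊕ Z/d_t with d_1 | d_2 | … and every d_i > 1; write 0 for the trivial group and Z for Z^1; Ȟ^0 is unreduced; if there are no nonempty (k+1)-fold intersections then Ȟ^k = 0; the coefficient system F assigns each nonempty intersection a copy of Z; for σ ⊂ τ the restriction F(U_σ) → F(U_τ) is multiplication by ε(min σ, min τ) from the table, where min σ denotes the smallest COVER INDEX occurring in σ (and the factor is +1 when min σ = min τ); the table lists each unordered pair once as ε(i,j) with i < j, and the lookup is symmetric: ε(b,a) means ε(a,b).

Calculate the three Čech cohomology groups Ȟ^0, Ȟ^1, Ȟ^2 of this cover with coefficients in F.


intersection data:
  U12={t3} U15={t1} U23={t7} U34={t2} U45={t8}
C dims 5,5; δ0: rk 4, SNF 1^4
Ȟ^0 = (5 − 4) − 0 = 1, so Ȟ^0 ≅ Z
Ȟ^1 = (5 − 0) − 4 = 1, so Ȟ^1 ≅ Z
Ȟ^2 = (0 − 0) − 0 = 0, so Ȟ^2 ≅ 0

Ȟ^0 ≅ Z,  Ȟ^1 ≅ Z,  Ȟ^2 ≅ 0


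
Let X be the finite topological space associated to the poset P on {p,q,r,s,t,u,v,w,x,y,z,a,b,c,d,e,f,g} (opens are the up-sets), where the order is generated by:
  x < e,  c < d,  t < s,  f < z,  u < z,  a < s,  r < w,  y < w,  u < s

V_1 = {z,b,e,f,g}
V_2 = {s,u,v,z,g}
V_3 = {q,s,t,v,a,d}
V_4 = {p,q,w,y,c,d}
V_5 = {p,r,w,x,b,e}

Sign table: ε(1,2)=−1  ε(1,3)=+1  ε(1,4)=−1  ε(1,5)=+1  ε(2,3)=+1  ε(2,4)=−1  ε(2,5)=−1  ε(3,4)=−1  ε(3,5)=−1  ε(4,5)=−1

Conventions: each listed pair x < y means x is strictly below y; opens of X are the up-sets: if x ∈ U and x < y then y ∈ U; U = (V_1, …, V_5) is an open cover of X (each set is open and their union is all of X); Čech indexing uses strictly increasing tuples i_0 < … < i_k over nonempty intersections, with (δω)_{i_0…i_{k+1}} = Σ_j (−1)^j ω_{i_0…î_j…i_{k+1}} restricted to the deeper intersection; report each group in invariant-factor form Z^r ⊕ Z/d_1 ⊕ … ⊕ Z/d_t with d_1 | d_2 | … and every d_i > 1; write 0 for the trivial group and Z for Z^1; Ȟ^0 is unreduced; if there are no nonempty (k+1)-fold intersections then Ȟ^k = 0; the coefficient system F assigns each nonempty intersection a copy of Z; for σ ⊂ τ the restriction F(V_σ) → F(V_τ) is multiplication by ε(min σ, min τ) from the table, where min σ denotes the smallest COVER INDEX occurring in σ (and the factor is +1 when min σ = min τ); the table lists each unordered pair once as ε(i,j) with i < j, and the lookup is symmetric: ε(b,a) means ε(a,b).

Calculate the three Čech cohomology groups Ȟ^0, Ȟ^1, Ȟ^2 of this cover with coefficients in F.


nonempty overlaps:
  V12={z,g} V15={b,e} V23={s,v} V34={q,d} V45={p,w}
C dims 5,5; δ0: rk 5, SNF 1^4·2
degree 0: 5−5−0 = 0 → Ȟ^0 ≅ 0
degree 1: 5−0−5 = 0 plus torsion [2] → Ȟ^1 ≅ Z/2
degree 2: 0−0−0 = 0 → Ȟ^2 ≅ 0

Ȟ^0 ≅ 0, Ȟ^1 ≅ Z/2 and Ȟ^2 ≅ 0


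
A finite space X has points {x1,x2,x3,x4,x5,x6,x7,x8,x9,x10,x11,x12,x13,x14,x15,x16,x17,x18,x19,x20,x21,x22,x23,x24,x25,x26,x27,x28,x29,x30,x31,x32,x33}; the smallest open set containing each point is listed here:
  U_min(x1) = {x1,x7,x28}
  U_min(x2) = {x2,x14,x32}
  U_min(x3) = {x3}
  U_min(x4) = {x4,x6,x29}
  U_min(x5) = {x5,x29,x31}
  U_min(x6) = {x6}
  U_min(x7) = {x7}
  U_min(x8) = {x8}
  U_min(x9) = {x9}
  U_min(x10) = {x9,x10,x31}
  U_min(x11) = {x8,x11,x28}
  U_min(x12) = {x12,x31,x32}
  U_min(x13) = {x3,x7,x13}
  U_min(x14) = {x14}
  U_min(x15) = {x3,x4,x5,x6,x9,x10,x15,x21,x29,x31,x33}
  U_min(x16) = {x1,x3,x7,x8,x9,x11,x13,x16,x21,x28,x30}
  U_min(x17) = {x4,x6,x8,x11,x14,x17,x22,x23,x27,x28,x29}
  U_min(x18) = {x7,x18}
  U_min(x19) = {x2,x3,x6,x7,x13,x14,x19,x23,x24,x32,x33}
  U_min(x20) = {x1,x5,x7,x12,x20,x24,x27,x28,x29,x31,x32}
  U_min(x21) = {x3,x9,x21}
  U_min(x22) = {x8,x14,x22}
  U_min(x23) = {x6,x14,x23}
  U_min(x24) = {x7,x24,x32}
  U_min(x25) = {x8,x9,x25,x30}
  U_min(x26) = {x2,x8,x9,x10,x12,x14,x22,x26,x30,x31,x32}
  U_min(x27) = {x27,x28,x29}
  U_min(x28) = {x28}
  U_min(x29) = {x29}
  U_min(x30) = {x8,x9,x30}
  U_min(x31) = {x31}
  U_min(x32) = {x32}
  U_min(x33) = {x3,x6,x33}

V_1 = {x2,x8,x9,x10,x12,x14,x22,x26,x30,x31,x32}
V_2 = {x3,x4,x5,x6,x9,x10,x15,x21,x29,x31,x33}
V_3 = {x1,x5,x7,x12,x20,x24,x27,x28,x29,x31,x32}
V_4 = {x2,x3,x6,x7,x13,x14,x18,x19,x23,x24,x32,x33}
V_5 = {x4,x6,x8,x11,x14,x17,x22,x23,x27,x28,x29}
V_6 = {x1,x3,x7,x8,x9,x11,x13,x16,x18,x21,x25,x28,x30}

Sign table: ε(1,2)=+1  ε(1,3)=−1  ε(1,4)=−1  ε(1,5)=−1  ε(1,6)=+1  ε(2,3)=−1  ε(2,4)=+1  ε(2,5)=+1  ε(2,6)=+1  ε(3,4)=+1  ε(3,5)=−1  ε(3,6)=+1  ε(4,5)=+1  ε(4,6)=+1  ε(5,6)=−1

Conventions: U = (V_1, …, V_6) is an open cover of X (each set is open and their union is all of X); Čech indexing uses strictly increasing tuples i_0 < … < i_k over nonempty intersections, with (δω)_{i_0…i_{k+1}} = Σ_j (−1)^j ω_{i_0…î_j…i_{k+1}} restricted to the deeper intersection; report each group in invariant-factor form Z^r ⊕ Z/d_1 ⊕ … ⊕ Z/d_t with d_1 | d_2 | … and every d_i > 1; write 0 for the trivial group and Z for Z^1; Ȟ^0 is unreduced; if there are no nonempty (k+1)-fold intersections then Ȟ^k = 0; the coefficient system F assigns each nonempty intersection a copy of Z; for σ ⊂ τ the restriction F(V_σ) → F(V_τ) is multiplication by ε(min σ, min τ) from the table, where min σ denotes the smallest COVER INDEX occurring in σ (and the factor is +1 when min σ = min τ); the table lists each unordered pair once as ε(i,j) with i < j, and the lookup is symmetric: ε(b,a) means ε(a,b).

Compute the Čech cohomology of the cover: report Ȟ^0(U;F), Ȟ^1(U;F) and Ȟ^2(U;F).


Ȟ^0 ≅ 0; Ȟ^1 ≅ Z/2; Ȟ^2 ≅ Z

nerve of the cover:
  V12={x9,x10,x31} V13={x12,x31,x32} V14={x2,x14,x32} V15={x8,x14,x22} V16={x8,x9,x30} V23={x5,x29,x31} V24={x3,x6,x33} V25={x4,x6,x29} V26={x3,x9,x21} V34={x7,x24,x32} V35={x27,x28,x29} V36={x1,x7,x28} V45={x6,x14,x23} V46={x3,x7,x13,x18} V56={x8,x11,x28}
  V123={x31} V126={x9} V134={x32} V145={x14} V156={x8} V235={x29} V245={x6} V246={x3} V346={x7} V356={x28}
C dims 6,15,10; δ0: rk 6, SNF 1^5·2; δ1: rk 9, SNF 1^9
Ȟ^0 = (6 − 6) − 0 = 0, so Ȟ^0 ≅ 0
Ȟ^1 = (15 − 9) − 6 = 0 plus torsion [2], so Ȟ^1 ≅ Z/2
Ȟ^2 = (10 − 0) − 9 = 1, so Ȟ^2 ≅ Z


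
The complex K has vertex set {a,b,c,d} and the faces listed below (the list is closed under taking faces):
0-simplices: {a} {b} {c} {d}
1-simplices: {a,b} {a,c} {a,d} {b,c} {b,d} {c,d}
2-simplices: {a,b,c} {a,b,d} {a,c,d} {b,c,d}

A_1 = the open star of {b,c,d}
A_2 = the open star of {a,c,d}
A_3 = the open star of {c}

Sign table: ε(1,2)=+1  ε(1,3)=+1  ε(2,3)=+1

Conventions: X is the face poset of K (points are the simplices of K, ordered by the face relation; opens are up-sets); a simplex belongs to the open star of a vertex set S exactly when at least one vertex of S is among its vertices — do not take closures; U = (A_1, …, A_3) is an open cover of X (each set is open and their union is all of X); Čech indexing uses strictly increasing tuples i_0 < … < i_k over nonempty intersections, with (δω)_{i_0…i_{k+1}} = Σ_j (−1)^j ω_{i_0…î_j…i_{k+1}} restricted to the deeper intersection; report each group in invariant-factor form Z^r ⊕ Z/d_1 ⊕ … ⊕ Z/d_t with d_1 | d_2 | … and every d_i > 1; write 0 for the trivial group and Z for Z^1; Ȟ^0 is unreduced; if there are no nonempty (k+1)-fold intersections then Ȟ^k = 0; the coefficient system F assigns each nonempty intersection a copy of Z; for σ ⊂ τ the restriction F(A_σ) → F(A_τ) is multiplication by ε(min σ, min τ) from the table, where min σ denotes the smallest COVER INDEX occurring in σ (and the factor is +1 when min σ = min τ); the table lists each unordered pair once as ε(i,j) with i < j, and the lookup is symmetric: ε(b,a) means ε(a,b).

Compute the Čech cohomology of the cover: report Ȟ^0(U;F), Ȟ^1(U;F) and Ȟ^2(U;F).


intersection data:
  A1={{b},{c},{d},{a,b},{a,c},{a,d},{b,c},{b,d},{c,d},{a,b,c},{a,b,d},{a,c,d},{b,c,d}} A2={{a},{c},{d},{a,b},{a,c},{a,d},{b,c},{b,d},{c,d},{a,b,c},{a,b,d},{a,c,d},{b,c,d}} A3={{c},{a,c},{b,c},{c,d},{a,b,c},{a,c,d},{b,c,d}}
  A12={{c},{d},{a,b},{a,c},{a,d},{b,c},{b,d},{c,d},{a,b,c},{a,b,d},{a,c,d},{b,c,d}} A13={{c},{a,c},{b,c},{c,d},{a,b,c},{a,c,d},{b,c,d}} A23={{c},{a,c},{b,c},{c,d},{a,b,c},{a,c,d},{b,c,d}}
  A123={{c},{a,c},{b,c},{c,d},{a,b,c},{a,c,d},{b,c,d}}
C dims 3,3,1; δ0: rk 2, SNF 1^2; δ1: rk 1, SNF 1^1
Ȟ^0 = (3 − 2) − 0 = 1, so Ȟ^0 ≅ Z
Ȟ^1 = (3 − 1) − 2 = 0, so Ȟ^1 ≅ 0
Ȟ^2 = (1 − 0) − 1 = 0, so Ȟ^2 ≅ 0

Ȟ^0 ≅ Z,  Ȟ^1 ≅ 0,  Ȟ^2 ≅ 0


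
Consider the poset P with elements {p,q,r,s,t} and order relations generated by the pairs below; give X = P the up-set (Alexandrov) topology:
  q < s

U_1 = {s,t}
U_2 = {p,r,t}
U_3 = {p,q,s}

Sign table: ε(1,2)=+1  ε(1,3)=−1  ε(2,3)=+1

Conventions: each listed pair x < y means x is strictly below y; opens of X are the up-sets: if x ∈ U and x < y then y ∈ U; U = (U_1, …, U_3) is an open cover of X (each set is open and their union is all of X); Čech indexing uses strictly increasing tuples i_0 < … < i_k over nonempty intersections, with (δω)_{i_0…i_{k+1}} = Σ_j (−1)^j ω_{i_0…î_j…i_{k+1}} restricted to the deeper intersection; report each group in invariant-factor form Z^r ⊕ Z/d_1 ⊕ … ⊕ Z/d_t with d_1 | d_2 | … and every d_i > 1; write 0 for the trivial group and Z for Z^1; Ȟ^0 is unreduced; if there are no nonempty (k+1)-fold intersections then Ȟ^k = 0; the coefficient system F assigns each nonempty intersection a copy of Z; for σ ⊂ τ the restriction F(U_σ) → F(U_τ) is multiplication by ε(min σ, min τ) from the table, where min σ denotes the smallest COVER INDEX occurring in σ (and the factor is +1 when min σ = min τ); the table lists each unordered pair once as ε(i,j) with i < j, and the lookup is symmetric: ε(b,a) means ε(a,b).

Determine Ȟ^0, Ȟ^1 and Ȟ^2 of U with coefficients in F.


Ȟ^0 ≅ 0; Ȟ^1 ≅ Z/2; Ȟ^2 ≅ 0

nonempty overlaps:
  U12={t} U13={s} U23={p}
C dims 3,3; δ0: rk 3, SNF 1^2·2
degree 0: 3−3−0 = 0 → Ȟ^0 ≅ 0
degree 1: 3−0−3 = 0 plus torsion [2] → Ȟ^1 ≅ Z/2
degree 2: 0−0−0 = 0 → Ȟ^2 ≅ 0


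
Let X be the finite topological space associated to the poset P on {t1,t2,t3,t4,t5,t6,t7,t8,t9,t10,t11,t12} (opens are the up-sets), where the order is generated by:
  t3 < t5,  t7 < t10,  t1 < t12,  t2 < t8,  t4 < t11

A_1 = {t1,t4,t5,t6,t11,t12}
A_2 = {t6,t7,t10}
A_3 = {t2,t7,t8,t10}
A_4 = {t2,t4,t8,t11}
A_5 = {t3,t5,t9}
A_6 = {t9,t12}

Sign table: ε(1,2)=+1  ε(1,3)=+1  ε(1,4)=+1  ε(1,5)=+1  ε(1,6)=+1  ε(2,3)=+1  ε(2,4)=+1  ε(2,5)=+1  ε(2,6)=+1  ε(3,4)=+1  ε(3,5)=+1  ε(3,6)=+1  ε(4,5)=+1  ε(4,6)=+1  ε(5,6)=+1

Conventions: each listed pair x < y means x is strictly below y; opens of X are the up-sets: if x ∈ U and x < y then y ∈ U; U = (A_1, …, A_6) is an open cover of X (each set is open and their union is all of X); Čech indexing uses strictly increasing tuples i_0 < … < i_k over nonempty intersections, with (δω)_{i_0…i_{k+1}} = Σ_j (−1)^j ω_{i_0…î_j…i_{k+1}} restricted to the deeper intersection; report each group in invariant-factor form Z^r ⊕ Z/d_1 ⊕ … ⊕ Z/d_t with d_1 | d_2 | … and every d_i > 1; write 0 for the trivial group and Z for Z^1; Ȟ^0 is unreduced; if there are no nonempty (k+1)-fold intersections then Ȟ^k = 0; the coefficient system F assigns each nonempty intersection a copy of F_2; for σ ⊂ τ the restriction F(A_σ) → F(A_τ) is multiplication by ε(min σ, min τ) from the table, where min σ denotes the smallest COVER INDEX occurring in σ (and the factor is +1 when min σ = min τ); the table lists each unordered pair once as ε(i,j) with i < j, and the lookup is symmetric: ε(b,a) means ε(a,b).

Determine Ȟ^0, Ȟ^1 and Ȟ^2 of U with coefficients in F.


Ȟ^0(U;F) ≅ Z/2; Ȟ^1(U;F) ≅ Z/2 ⊕ Z/2; Ȟ^2(U;F) ≅ 0

nerve simplices:
  A12={t6} A14={t4,t11} A15={t5} A16={t12} A23={t7,t10} A34={t2,t8} A56={t9}
C dims 6,7; δ0: rk_F2 5
degree 0: 6−5−0 = 1 → Ȟ^0 ≅ Z/2
degree 1: 7−0−5 = 2 → Ȟ^1 ≅ Z/2 ⊕ Z/2
degree 2: 0−0−0 = 0 → Ȟ^2 ≅ 0


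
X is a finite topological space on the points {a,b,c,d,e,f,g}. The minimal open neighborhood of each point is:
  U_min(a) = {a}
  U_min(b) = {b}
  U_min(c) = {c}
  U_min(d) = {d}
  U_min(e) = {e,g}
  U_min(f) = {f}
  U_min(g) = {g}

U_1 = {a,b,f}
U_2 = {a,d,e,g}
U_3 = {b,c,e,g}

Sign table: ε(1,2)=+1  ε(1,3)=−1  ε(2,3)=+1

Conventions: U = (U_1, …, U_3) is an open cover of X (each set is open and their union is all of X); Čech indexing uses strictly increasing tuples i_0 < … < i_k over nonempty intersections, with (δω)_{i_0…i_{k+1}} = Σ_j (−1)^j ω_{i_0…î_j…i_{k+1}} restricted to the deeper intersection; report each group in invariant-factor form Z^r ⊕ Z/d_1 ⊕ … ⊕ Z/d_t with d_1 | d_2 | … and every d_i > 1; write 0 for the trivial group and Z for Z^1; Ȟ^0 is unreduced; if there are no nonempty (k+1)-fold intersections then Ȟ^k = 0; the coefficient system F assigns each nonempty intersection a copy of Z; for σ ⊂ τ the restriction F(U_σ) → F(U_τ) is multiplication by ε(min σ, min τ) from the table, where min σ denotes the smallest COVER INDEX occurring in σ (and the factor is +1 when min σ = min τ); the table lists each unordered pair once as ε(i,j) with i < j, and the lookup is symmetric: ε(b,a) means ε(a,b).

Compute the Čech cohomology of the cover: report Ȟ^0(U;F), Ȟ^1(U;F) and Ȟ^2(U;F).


nerve simplices:
  U12={a} U13={b} U23={e,g}
C dims 3,3; δ0: rk 3, SNF 1^2·2
degree 0: 3−3−0 = 0 → Ȟ^0 ≅ 0
degree 1: 3−0−3 = 0 plus torsion [2] → Ȟ^1 ≅ Z/2
degree 2: 0−0−0 = 0 → Ȟ^2 ≅ 0

Ȟ^0 ≅ 0, Ȟ^1 ≅ Z/2, Ȟ^2 ≅ 0


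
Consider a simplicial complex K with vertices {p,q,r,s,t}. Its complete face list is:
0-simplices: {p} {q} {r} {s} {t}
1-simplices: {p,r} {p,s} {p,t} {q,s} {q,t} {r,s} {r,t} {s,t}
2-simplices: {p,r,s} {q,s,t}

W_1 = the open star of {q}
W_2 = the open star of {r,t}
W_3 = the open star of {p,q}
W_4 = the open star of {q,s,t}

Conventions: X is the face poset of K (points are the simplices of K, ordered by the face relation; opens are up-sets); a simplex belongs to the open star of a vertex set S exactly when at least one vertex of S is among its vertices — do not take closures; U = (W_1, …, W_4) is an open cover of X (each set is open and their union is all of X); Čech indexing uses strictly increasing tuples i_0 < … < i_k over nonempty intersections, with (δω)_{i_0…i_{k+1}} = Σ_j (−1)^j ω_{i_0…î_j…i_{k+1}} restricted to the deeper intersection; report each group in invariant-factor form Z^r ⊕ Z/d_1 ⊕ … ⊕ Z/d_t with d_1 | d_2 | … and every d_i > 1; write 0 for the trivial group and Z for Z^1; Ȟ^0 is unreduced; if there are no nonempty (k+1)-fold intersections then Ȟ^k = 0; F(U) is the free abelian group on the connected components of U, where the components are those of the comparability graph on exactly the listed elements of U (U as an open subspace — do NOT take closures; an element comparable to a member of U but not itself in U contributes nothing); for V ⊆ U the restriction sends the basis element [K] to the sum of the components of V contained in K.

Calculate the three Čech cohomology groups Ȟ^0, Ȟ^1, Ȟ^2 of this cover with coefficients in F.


Ȟ^0(U;F) ≅ Z, Ȟ^1(U;F) ≅ Z^2 and Ȟ^2(U;F) ≅ 0

nerve of the cover:
  W1={{q},{q,s},{q,t},{q,s,t}} W2={{r},{t},{p,r},{p,t},{q,t},{r,s},{r,t},{s,t},{p,r,s},{q,s,t}} W3={{p},{q},{p,r},{p,s},{p,t},{q,s},{q,t},{p,r,s},{q,s,t}} W4={{q},{s},{t},{p,s},{p,t},{q,s},{q,t},{r,s},{r,t},{s,t},{p,r,s},{q,s,t}}
  W12={{q,t},{q,s,t}} W13={{q},{q,s},{q,t},{q,s,t}} W14={{q},{q,s},{q,t},{q,s,t}} W23={{p,r},{p,t},{q,t},{p,r,s},{q,s,t}} W24={{t},{p,t},{q,t},{r,s},{r,t},{s,t},{p,r,s},{q,s,t}} W34={{q},{p,s},{p,t},{q,s},{q,t},{p,r,s},{q,s,t}}
  W123={{q,t},{q,s,t}} W124={{q,t},{q,s,t}} W134={{q},{q,s},{q,t},{q,s,t}} W234={{p,t},{q,t},{p,r,s},{q,s,t}}
  W1234={{q,t},{q,s,t}}
components per intersection:
  W1: {{q},{q,s},{q,t},{q,s,t}}
  W2: {{r},{t},{p,r},{p,t},{q,t},{r,s},{r,t},{s,t},{p,r,s},{q,s,t}}
  W3: {{p},{p,r},{p,s},{p,t},{p,r,s}} {{q},{q,s},{q,t},{q,s,t}}
  W4: {{q},{s},{t},{p,s},{p,t},{q,s},{q,t},{r,s},{r,t},{s,t},{p,r,s},{q,s,t}}
  W12: {{q,t},{q,s,t}}
  W13: {{q},{q,s},{q,t},{q,s,t}}
  W14: {{q},{q,s},{q,t},{q,s,t}}
  W23: {{p,r},{p,r,s}} {{p,t}} {{q,t},{q,s,t}}
  W24: {{t},{p,t},{q,t},{r,t},{s,t},{q,s,t}} {{r,s},{p,r,s}}
  W34: {{q},{q,s},{q,t},{q,s,t}} {{p,s},{p,r,s}} {{p,t}}
  W123: {{q,t},{q,s,t}}
  W124: {{q,t},{q,s,t}}
  W134: {{q},{q,s},{q,t},{q,s,t}}
  W234: {{p,t}} {{q,t},{q,s,t}} {{p,r,s}}
  W1234: {{q,t},{q,s,t}}
C dims 5,11,6,1; δ0: rk 4, SNF 1^4; δ1: rk 5, SNF 1^5; δ2: rk 1, SNF 1^1
Ȟ^0 = (5 − 4) − 0 = 1, so Ȟ^0 ≅ Z
Ȟ^1 = (11 − 5) − 4 = 2, so Ȟ^1 ≅ Z^2
Ȟ^2 = (6 − 1) − 5 = 0, so Ȟ^2 ≅ 0


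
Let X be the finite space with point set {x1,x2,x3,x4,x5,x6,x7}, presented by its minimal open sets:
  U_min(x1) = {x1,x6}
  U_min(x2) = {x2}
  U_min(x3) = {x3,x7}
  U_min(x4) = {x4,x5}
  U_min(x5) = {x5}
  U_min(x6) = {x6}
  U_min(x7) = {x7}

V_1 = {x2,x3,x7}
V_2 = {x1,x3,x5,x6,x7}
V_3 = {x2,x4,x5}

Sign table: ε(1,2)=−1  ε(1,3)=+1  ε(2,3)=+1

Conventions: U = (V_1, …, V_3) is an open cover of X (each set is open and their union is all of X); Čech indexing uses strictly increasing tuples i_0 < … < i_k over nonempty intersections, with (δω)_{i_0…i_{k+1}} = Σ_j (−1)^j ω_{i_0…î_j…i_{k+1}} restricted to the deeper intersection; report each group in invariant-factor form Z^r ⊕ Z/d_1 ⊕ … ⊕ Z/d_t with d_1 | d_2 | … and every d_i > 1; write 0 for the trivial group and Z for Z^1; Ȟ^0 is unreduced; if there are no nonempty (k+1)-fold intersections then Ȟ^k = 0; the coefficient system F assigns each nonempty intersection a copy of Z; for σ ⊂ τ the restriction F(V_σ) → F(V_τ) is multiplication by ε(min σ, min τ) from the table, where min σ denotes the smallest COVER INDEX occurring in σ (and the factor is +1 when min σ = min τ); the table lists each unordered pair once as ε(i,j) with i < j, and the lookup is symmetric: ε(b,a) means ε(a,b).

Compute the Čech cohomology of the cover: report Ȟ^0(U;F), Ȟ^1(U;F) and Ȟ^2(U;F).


intersection data:
  V12={x3,x7} V13={x2} V23={x5}
C dims 3,3; δ0: rk 3, SNF 1^2·2
Ȟ^0 = (3 − 3) − 0 = 0, so Ȟ^0 ≅ 0
Ȟ^1 = (3 − 0) − 3 = 0 plus torsion [2], so Ȟ^1 ≅ Z/2
Ȟ^2 = (0 − 0) − 0 = 0, so Ȟ^2 ≅ 0

Ȟ^0(U;F) ≅ 0, Ȟ^1(U;F) ≅ Z/2 and Ȟ^2(U;F) ≅ 0


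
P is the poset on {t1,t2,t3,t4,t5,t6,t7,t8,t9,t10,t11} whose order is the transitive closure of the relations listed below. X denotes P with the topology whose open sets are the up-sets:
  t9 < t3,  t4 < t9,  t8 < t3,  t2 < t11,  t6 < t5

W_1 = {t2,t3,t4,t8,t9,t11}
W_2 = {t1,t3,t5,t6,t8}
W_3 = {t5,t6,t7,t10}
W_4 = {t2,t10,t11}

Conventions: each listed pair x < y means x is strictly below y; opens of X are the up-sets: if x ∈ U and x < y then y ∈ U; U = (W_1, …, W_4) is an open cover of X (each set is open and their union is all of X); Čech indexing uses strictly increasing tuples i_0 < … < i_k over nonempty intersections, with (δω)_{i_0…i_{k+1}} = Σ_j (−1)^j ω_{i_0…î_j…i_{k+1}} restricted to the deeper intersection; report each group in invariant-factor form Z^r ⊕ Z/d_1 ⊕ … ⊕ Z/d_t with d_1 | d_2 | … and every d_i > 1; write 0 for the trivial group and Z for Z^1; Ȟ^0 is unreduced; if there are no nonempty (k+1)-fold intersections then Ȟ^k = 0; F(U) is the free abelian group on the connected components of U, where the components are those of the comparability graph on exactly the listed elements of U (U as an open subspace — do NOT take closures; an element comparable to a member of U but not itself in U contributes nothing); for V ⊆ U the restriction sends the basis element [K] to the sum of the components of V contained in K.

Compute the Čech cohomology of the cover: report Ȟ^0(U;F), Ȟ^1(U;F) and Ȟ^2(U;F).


cover nerve:
  W12={t3,t8} W14={t2,t11} W23={t5,t6} W34={t10}
components per intersection:
  W1: {t2,t11} {t3,t4,t8,t9}
  W2: {t1} {t3,t8} {t5,t6}
  W3: {t5,t6} {t7} {t10}
  W4: {t2,t11} {t10}
  W12: {t3,t8}
  W14: {t2,t11}
  W23: {t5,t6}
  W34: {t10}
C dims 10,4; δ0: rk 4, SNF 1^4
Ȟ^0: (10−4)−0=6 ⇒ Z^6
Ȟ^1: (4−0)−4=0 ⇒ 0
Ȟ^2: (0−0)−0=0 ⇒ 0

Ȟ^0 = Z^6,  Ȟ^1 = 0,  Ȟ^2 = 0


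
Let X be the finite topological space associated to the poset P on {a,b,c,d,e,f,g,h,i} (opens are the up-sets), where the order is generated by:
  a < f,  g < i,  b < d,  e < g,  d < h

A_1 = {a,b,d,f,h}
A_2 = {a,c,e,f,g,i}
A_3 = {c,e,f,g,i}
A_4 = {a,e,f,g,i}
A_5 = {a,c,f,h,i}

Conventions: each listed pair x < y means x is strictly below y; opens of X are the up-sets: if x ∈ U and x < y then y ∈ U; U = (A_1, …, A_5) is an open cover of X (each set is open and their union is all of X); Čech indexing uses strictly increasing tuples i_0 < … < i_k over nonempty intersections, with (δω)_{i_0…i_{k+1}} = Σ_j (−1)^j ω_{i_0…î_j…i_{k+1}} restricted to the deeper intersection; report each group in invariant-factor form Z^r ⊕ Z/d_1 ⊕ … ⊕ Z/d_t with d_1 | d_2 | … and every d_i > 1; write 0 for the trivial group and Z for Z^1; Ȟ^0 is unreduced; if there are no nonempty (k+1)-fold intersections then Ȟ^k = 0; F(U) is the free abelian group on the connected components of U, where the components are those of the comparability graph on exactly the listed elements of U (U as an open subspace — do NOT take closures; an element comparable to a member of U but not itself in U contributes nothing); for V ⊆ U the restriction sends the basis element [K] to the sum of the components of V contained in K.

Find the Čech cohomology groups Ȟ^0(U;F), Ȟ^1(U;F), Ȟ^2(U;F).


nerve of the cover:
  A12={a,f} A13={f} A14={a,f} A15={a,f,h} A23={c,e,f,g,i} A24={a,e,f,g,i} A25={a,c,f,i} A34={e,f,g,i} A35={c,f,i} A45={a,f,i}
  A123={f} A124={a,f} A125={a,f} A134={f} A135={f} A145={a,f} A234={e,f,g,i} A235={c,f,i} A245={a,f,i} A345={f,i}
  A1234={f} A1235={f} A1245={a,f} A1345={f} A2345={f,i}
  A12345={f}
components per intersection:
  A1: {a,f} {b,d,h}
  A2: {a,f} {c} {e,g,i}
  A3: {c} {e,g,i} {f}
  A4: {a,f} {e,g,i}
  A5: {a,f} {c} {h} {i}
  A12: {a,f}
  A13: {f}
  A14: {a,f}
  A15: {a,f} {h}
  A23: {c} {e,g,i} {f}
  A24: {a,f} {e,g,i}
  A25: {a,f} {c} {i}
  A34: {e,g,i} {f}
  A35: {c} {f} {i}
  A45: {a,f} {i}
  A123: {f}
  A124: {a,f}
  A125: {a,f}
  A134: {f}
  A135: {f}
  A145: {a,f}
  A234: {e,g,i} {f}
  A235: {c} {f} {i}
  A245: {a,f} {i}
  A345: {f} {i}
  A1234: {f}
  A1235: {f}
  A1245: {a,f}
  A1345: {f}
  A2345: {f} {i}
  A12345: {f}
C dims 14,20,15,6; δ0: rk 10, SNF 1^10; δ1: rk 10, SNF 1^10; δ2: rk 5, SNF 1^5
Ȟ^0 = (14 − 10) − 0 = 4, so Ȟ^0 ≅ Z^4
Ȟ^1 = (20 − 10) − 10 = 0, so Ȟ^1 ≅ 0
Ȟ^2 = (15 − 5) − 10 = 0, so Ȟ^2 ≅ 0

Ȟ^0 = Z^4, Ȟ^1 = 0, Ȟ^2 = 0


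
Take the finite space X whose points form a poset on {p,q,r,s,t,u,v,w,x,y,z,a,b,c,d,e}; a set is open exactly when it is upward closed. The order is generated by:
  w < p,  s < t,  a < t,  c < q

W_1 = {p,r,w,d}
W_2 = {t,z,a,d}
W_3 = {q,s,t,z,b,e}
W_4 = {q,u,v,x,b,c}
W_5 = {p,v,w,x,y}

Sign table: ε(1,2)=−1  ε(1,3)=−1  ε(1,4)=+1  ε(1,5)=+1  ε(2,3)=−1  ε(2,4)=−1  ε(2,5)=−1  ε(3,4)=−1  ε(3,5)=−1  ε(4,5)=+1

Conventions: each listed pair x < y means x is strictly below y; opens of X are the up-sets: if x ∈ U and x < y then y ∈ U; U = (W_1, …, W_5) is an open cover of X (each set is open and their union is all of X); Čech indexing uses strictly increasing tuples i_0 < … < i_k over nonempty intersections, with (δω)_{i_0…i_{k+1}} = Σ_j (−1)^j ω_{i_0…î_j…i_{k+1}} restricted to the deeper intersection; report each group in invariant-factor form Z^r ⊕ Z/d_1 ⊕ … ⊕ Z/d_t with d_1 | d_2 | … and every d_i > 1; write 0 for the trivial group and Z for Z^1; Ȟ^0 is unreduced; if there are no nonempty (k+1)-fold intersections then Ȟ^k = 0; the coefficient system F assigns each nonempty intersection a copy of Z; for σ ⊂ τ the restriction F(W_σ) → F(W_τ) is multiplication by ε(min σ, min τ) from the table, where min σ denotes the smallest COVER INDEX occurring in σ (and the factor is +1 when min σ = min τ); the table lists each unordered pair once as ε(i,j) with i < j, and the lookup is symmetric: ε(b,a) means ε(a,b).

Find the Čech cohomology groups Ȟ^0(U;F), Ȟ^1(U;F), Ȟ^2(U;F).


nerve simplices:
  W12={d} W15={p,w} W23={t,z} W34={q,b} W45={v,x}
C dims 5,5; δ0: rk 5, SNF 1^4·2
degree 0: 5−5−0 = 0 → Ȟ^0 ≅ 0
degree 1: 5−0−5 = 0 plus torsion [2] → Ȟ^1 ≅ Z/2
degree 2: 0−0−0 = 0 → Ȟ^2 ≅ 0

Ȟ^0 = 0; Ȟ^1 = Z/2; Ȟ^2 = 0


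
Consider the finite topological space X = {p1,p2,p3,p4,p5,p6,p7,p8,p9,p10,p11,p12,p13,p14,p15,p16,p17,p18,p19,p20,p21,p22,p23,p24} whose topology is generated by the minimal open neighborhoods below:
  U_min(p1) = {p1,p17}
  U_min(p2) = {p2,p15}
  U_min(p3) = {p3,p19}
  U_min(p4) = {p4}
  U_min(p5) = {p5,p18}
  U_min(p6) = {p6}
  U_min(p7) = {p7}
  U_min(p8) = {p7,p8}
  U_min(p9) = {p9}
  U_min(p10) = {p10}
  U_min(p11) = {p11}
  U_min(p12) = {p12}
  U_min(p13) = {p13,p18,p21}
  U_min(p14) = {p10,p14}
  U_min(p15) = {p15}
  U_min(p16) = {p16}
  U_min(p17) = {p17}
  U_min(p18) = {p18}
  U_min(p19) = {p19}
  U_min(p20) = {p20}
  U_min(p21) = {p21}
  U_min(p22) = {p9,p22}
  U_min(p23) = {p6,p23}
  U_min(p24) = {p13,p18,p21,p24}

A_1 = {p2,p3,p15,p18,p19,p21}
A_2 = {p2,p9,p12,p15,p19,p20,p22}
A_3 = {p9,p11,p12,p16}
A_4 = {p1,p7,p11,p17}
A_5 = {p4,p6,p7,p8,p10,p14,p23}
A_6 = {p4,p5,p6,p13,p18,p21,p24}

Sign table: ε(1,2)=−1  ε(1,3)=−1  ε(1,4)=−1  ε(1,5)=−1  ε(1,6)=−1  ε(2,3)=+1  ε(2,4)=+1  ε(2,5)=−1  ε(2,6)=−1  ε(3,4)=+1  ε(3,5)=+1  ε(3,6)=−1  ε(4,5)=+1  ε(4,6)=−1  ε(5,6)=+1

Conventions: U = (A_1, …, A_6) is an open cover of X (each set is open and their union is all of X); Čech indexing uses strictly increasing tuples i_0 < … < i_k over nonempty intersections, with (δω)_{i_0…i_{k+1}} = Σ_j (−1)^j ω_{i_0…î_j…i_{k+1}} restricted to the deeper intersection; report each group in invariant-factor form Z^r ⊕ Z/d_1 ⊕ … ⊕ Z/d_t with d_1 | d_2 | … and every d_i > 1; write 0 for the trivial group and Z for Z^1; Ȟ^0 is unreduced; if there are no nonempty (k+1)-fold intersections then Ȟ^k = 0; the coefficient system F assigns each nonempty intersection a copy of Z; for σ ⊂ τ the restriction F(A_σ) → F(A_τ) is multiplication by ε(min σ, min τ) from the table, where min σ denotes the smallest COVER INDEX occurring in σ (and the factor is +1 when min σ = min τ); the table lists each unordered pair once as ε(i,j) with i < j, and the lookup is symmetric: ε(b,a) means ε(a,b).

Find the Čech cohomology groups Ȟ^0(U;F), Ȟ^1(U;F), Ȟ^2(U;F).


Ȟ^0 = Z,  Ȟ^1 = Z,  Ȟ^2 = 0

nonempty intersections:
  A12={p2,p15,p19} A16={p18,p21} A23={p9,p12} A34={p11} A45={p7} A56={p4,p6}
C dims 6,6; δ0: rk 5, SNF 1^5
Ȟ^0: (6−5)−0=1 ⇒ Z
Ȟ^1: (6−0)−5=1 ⇒ Z
Ȟ^2: (0−0)−0=0 ⇒ 0


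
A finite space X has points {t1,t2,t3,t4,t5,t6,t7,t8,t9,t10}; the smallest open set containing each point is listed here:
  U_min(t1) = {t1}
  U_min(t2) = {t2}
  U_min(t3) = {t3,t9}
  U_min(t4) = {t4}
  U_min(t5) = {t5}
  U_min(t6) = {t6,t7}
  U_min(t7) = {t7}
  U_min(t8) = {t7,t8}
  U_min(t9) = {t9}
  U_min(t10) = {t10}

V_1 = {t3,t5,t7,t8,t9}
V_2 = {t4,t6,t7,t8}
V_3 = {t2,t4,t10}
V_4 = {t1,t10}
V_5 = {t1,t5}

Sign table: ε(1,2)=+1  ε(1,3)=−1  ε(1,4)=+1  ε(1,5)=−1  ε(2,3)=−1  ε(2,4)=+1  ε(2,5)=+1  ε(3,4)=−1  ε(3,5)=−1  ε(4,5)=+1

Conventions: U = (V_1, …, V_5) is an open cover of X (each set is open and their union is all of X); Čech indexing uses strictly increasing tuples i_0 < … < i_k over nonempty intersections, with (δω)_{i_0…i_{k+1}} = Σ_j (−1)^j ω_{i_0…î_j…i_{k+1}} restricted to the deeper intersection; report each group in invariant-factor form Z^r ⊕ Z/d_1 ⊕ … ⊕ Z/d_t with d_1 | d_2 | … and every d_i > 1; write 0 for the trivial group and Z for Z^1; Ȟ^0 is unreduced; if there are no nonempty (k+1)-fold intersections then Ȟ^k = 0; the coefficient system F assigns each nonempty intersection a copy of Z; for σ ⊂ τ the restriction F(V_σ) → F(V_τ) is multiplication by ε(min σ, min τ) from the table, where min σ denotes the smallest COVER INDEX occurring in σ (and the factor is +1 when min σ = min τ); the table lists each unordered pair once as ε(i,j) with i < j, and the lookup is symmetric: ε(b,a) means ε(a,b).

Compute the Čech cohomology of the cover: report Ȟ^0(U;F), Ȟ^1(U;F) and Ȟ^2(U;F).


cover nerve:
  V12={t7,t8} V15={t5} V23={t4} V34={t10} V45={t1}
C dims 5,5; δ0: rk 5, SNF 1^4·2
Ȟ^0: (5−5)−0=0 ⇒ 0
Ȟ^1: (5−0)−5=0 plus torsion [2] ⇒ Z/2
Ȟ^2: (0−0)−0=0 ⇒ 0

Ȟ^0 = 0,  Ȟ^1 = Z/2,  Ȟ^2 = 0


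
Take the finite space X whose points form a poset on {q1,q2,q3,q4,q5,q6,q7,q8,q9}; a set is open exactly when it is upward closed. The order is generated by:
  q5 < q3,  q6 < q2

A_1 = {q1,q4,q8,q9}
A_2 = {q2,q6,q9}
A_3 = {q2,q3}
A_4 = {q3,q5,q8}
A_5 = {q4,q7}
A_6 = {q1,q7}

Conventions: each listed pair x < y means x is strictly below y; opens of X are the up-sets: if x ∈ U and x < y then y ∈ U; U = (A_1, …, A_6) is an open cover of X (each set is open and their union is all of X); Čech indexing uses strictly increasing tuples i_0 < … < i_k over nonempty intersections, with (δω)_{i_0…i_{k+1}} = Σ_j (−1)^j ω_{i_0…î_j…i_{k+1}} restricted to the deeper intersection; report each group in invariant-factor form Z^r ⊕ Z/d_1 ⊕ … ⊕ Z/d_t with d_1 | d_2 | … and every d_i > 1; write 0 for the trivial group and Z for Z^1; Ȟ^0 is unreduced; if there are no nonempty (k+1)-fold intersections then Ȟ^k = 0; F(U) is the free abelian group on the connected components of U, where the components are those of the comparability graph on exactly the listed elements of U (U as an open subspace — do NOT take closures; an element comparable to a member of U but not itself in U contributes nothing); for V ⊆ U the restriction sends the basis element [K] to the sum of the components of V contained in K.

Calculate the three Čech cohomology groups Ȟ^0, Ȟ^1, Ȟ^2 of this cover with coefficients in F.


Ȟ^0 = Z^7,  Ȟ^1 = 0,  Ȟ^2 = 0

nonempty intersections:
  A12={q9} A14={q8} A15={q4} A16={q1} A23={q2} A34={q3} A56={q7}
components per intersection:
  A1: {q1} {q4} {q8} {q9}
  A2: {q2,q6} {q9}
  A3: {q2} {q3}
  A4: {q3,q5} {q8}
  A5: {q4} {q7}
  A6: {q1} {q7}
  A12: {q9}
  A14: {q8}
  A15: {q4}
  A16: {q1}
  A23: {q2}
  A34: {q3}
  A56: {q7}
C dims 14,7; δ0: rk 7, SNF 1^7
Ȟ^0: (14−7)−0=7 ⇒ Z^7
Ȟ^1: (7−0)−7=0 ⇒ 0
Ȟ^2: (0−0)−0=0 ⇒ 0


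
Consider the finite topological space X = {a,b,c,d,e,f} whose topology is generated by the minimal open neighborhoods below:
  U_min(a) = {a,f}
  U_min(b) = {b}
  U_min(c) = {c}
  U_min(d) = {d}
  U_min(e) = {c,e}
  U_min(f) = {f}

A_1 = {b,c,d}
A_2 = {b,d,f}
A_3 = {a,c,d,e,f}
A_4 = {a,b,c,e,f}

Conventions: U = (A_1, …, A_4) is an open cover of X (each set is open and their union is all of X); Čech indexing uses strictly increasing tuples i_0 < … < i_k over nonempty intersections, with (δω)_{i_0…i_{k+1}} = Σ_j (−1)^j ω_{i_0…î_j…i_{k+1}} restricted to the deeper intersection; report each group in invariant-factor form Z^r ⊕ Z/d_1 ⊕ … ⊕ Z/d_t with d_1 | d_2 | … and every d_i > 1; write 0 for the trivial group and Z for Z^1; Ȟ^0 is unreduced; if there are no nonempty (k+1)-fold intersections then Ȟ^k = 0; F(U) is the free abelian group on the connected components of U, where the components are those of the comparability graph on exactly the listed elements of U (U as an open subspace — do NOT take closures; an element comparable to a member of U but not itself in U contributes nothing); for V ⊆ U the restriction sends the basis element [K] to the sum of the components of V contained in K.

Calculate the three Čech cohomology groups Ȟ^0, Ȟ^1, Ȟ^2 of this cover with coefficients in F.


nerve simplices:
  A12={b,d} A13={c,d} A14={b,c} A23={d,f} A24={b,f} A34={a,c,e,f}
  A123={d} A124={b} A134={c} A234={f}
components per intersection:
  A1: {b} {c} {d}
  A2: {b} {d} {f}
  A3: {a,f} {c,e} {d}
  A4: {a,f} {b} {c,e}
  A12: {b} {d}
  A13: {c} {d}
  A14: {b} {c}
  A23: {d} {f}
  A24: {b} {f}
  A34: {a,f} {c,e}
  A123: {d}
  A124: {b}
  A134: {c}
  A234: {f}
C dims 12,12,4; δ0: rk 8, SNF 1^8; δ1: rk 4, SNF 1^4
degree 0: 12−8−0 = 4 → Ȟ^0 ≅ Z^4
degree 1: 12−4−8 = 0 → Ȟ^1 ≅ 0
degree 2: 4−0−4 = 0 → Ȟ^2 ≅ 0

Ȟ^0 ≅ Z^4; Ȟ^1 ≅ 0; Ȟ^2 ≅ 0


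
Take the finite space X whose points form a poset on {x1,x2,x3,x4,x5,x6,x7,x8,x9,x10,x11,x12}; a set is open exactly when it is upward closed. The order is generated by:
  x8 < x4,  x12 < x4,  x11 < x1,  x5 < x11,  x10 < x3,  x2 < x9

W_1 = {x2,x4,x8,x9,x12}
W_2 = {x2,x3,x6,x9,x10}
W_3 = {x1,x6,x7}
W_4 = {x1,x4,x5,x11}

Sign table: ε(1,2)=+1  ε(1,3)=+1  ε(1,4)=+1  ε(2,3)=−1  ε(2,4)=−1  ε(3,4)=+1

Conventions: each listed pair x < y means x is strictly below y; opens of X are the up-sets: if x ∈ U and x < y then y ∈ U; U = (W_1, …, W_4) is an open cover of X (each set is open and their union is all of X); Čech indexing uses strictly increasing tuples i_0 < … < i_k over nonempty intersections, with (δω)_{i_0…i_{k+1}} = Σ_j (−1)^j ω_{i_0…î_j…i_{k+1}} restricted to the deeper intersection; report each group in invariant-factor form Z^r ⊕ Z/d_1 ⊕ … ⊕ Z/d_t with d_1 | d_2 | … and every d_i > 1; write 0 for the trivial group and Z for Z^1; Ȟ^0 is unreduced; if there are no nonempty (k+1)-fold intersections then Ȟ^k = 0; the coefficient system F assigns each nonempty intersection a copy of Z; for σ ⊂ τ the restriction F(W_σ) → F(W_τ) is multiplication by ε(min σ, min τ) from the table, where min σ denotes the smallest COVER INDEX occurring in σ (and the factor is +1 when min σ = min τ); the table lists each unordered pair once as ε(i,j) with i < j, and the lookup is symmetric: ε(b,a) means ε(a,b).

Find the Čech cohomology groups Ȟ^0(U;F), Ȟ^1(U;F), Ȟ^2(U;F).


cover nerve:
  W12={x2,x9} W14={x4} W23={x6} W34={x1}
C dims 4,4; δ0: rk 4, SNF 1^3·2
Ȟ^0: (4−4)−0=0 ⇒ 0
Ȟ^1: (4−0)−4=0 plus torsion [2] ⇒ Z/2
Ȟ^2: (0−0)−0=0 ⇒ 0

Ȟ^0 ≅ 0,  Ȟ^1 ≅ Z/2,  Ȟ^2 ≅ 0


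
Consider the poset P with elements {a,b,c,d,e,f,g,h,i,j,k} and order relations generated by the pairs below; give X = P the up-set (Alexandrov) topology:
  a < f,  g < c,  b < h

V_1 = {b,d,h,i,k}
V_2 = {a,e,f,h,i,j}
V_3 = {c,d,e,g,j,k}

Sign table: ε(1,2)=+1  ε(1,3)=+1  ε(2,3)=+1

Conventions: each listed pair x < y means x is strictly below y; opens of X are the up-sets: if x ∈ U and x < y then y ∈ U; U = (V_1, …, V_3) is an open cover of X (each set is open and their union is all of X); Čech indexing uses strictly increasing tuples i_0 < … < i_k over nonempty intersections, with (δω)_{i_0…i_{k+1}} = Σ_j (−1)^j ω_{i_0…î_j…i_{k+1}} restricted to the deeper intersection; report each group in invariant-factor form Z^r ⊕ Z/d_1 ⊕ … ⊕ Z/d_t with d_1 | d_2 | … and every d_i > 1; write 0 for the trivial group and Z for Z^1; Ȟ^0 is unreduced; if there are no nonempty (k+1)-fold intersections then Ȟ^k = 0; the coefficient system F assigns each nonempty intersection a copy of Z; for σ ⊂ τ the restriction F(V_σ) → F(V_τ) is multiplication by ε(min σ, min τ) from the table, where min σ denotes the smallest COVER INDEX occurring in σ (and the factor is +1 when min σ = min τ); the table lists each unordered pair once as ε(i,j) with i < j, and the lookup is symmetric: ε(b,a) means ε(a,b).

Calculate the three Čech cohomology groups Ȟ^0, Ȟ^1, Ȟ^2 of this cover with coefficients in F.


Ȟ^0(U;F) ≅ Z, Ȟ^1(U;F) ≅ Z, Ȟ^2(U;F) ≅ 0

intersection data:
  V12={h,i} V13={d,k} V23={e,j}
C dims 3,3; δ0: rk 2, SNF 1^2
Ȟ^0 = (3 − 2) − 0 = 1, so Ȟ^0 ≅ Z
Ȟ^1 = (3 − 0) − 2 = 1, so Ȟ^1 ≅ Z
Ȟ^2 = (0 − 0) − 0 = 0, so Ȟ^2 ≅ 0
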